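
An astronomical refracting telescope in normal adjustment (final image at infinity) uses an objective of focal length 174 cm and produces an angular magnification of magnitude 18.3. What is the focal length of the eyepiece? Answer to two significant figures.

|M| = f_obj/f_eye, so f_eye = f_obj/|M| = 174/18.3 = 9.508 cm.

9.5 cm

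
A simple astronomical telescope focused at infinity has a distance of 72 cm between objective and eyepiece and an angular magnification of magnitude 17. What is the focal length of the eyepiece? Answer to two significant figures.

In normal adjustment the tube length equals f_obj + f_eye and |M| = f_obj/f_eye.
So f_obj = 17 f_eye and 17 f_eye + f_eye = 72 cm, giving f_eye = 72/18 = 4.000 cm and f_obj = 68.000 cm.

4.0 cm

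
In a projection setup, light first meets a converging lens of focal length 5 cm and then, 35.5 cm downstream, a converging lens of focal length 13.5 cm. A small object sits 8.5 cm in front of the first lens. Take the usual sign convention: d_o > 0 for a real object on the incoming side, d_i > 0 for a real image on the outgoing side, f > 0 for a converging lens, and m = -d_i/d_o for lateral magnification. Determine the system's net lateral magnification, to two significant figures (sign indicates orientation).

Lens 1: 1/d_i1 = 1/f_1 - 1/d_o1 = 1/5 - 1/8.5 = 0.08235 cm^-1, so d_i1 = 12.143 cm.
m_1 = -(12.143)/8.5 = -1.4286.
Object distance for lens 2: d_o2 = 35.5 - 12.143 = 23.357 cm.
Lens 2: 1/d_i2 = 1/f_2 - 1/d_o2 = 1/13.5 - 1/(23.357) = 0.03126 cm^-1, so d_i2 = 31.989 cm.
m_2 = -(31.989)/(23.357) = -1.3696.
Total m = m_1 x m_2 = (-1.4286)(-1.3696) = 1.9565.

2.0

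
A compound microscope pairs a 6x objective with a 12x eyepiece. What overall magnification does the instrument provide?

72

The overall magnification of a compound microscope is the product of the objective and eyepiece magnifications:
M = M_obj x M_eye = 6 x 12 = 72.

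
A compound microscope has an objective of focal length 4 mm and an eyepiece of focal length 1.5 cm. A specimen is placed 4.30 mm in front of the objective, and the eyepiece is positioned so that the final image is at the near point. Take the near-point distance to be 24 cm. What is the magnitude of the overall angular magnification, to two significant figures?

Convert to cm: f_obj = 4 mm = 0.4 cm; d_o = 4.30 mm = 0.43 cm.
Objective: 1/d_i = 1/f_obj - 1/d_o = 1/0.4 - 1/0.43 = 0.17442 cm^-1, so d_i = 5.733 cm.
m_obj = -d_i/d_o = -5.733/0.43 = -13.333.
Eyepiece angular magnification (image at near point): M_eye = 1 + D/f_e = 1 + 24/1.5 = 17.000.
Overall M = m_obj x M_eye = (-13.333)(17.000) = -226.67.
|M| = 226.67.

230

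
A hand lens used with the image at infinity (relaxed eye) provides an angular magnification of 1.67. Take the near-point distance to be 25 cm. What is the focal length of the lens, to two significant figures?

15 cm

For the image at infinity, M = D/f.
f = D/M = 25/1.67 = 14.970 cm.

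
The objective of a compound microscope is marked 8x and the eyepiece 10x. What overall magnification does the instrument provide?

80

The overall magnification of a compound microscope is the product of the objective and eyepiece magnifications:
M = M_obj x M_eye = 8 x 10 = 80.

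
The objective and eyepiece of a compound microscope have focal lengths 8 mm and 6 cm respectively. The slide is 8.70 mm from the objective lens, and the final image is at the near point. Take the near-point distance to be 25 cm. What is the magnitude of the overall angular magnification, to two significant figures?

59

Convert to cm: f_obj = 8 mm = 0.8 cm; d_o = 8.70 mm = 0.87 cm.
Objective: 1/d_i = 1/f_obj - 1/d_o = 1/0.8 - 1/0.87 = 0.10057 cm^-1, so d_i = 9.943 cm.
m_obj = -d_i/d_o = -9.943/0.87 = -11.429.
Eyepiece angular magnification (image at near point): M_eye = 1 + D/f_e = 1 + 25/6 = 5.167.
Overall M = m_obj x M_eye = (-11.429)(5.167) = -59.05.
|M| = 59.05.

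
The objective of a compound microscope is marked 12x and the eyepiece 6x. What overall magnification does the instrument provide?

72

The overall magnification of a compound microscope is the product of the objective and eyepiece magnifications:
M = M_obj x M_eye = 12 x 6 = 72.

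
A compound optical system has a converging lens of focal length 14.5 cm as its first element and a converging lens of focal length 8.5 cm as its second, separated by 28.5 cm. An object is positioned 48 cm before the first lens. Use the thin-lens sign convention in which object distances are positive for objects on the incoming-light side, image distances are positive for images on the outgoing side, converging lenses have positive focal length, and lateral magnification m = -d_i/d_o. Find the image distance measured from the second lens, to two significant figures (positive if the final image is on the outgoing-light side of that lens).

First lens: d_i1 = 1/(1/14.5 - 1/48) = 20.776 cm.
That image sits 7.724 cm in front of the second lens, so d_o2 = 7.724 cm.
Second lens: d_i2 = 1/(1/8.5 - 1/(7.724)) = -84.591 cm.

-85 cm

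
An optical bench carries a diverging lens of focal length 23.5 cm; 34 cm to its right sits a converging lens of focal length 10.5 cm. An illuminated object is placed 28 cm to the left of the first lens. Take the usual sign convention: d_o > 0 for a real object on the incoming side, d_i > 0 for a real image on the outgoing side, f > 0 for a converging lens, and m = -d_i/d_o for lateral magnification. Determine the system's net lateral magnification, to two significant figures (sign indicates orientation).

First lens: d_i1 = 1/(1/(-23.5) - 1/28) = -12.777 cm.
m_1 = -(-12.777)/28 = 0.4563.
With d_i1 < 0 the first image is virtual and lies on the object side; the object distance for lens 2 is d_o2 = 34 - (-12.777) = 46.777 cm.
Second lens: d_i2 = 1/(1/10.5 - 1/(46.777)) = 13.539 cm.
m_2 = -(13.539)/(46.777) = -0.2894.
Total m = m_1 x m_2 = (0.4563)(-0.2894) = -0.1321.

-0.13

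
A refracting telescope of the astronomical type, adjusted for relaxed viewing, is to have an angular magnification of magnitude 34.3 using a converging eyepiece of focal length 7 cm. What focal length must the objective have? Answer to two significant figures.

|M| = f_obj/|f_eye|, so f_obj = |M| x |f_eye| = 34.3 x 7 = 240.100 cm.

240 cm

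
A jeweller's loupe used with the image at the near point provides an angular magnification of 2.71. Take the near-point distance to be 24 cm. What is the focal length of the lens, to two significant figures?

14 cm

For the image at the near point, M = 1 + D/f.
f = D/(M - 1) = 24/(2.71 - 1) = 14.035 cm.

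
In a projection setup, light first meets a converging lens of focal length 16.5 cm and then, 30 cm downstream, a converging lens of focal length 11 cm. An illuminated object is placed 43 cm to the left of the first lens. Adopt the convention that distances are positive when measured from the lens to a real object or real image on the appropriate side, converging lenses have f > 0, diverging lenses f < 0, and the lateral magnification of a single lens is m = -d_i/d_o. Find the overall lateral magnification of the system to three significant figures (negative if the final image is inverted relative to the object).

-0.881

Applying the thin-lens equation to the first lens, 1/16.5 = 1/43 + 1/d_i1, which gives d_i1 = 26.774 cm.
Its lateral magnification is m_1 = -d_i1/d_o1 = -(26.774)/43 = -0.6226.
The intermediate image is 26.774 cm to the right of lens 1, so d_o2 = L - d_i1 = 30 - 26.774 = 3.226 cm.
Applying the thin-lens equation again with f_2 = 11 cm and d_o2 = 3.226 cm gives d_i2 = -4.566 cm.
m_2 = -(-4.566)/(3.226) = 1.4150.
The system's lateral magnification is m_1 m_2 = (-0.6226)(1.4150) = -0.8811.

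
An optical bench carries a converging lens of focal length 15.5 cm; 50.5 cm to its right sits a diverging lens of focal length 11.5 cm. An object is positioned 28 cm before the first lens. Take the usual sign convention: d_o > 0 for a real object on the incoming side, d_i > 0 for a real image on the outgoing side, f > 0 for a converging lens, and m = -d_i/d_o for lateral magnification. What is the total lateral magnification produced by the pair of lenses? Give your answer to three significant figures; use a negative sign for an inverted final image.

-0.523

Lens 1: 1/d_i1 = 1/f_1 - 1/d_o1 = 1/15.5 - 1/28 = 0.02880 cm^-1, so d_i1 = 34.720 cm.
m_1 = -(34.720)/28 = -1.2400.
The intermediate image is 34.720 cm to the right of lens 1, so d_o2 = L - d_i1 = 50.5 - 34.720 = 15.780 cm.
Lens 2: 1/d_i2 = 1/f_2 - 1/d_o2 = 1/(-11.5) - 1/(15.780) = -0.15033 cm^-1, so d_i2 = -6.652 cm.
m_2 = -(-6.652)/(15.780) = 0.4216.
Total m = m_1 x m_2 = (-1.2400)(0.4216) = -0.5227.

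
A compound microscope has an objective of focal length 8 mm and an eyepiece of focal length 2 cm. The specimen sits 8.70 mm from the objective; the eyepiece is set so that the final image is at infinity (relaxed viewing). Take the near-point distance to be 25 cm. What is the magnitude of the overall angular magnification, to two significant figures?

Convert to cm: f_obj = 8 mm = 0.8 cm; d_o = 8.70 mm = 0.87 cm.
Objective: 1/d_i = 1/f_obj - 1/d_o = 1/0.8 - 1/0.87 = 0.10057 cm^-1, so d_i = 9.943 cm.
m_obj = -d_i/d_o = -9.943/0.87 = -11.429.
Eyepiece angular magnification (image at infinity): M_eye = D/f_e = 25/2 = 12.500.
Overall M = m_obj x M_eye = (-11.429)(12.500) = -142.86.
|M| = 142.86.

140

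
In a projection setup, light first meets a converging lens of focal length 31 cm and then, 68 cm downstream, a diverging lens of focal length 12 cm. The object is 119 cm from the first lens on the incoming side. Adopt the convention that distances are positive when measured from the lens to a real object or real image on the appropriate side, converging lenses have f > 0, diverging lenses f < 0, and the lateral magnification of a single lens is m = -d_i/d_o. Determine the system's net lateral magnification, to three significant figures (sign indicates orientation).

-0.111

First lens: d_i1 = 1/(1/31 - 1/119) = 41.920 cm.
m_1 = -(41.920)/119 = -0.3523.
Object distance for lens 2: d_o2 = 68 - 41.920 = 26.080 cm.
Second lens: d_i2 = 1/(1/(-12) - 1/(26.080)) = -8.218 cm.
m_2 = -(-8.218)/(26.080) = 0.3151.
Total m = m_1 x m_2 = (-0.3523)(0.3151) = -0.1110.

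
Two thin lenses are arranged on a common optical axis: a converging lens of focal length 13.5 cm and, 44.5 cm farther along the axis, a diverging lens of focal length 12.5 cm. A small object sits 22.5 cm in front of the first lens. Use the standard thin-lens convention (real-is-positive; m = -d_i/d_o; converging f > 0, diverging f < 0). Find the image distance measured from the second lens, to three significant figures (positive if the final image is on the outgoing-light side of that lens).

-5.78 cm

First lens: d_i1 = 1/(1/13.5 - 1/22.5) = 33.750 cm.
Object distance for lens 2: d_o2 = 44.5 - 33.750 = 10.750 cm.
Second lens: d_i2 = 1/(1/(-12.5) - 1/(10.750)) = -5.780 cm.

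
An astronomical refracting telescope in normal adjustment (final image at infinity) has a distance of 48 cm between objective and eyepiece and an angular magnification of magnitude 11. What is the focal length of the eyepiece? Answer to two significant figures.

In normal adjustment the tube length equals f_obj + f_eye and |M| = f_obj/f_eye.
So f_obj = 11 f_eye and 11 f_eye + f_eye = 48 cm, giving f_eye = 48/12 = 4.000 cm and f_obj = 44.000 cm.

4.0 cm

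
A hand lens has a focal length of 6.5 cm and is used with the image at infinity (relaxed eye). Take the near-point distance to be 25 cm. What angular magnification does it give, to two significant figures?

M = D/f = 25/6.5 = 3.846.

3.8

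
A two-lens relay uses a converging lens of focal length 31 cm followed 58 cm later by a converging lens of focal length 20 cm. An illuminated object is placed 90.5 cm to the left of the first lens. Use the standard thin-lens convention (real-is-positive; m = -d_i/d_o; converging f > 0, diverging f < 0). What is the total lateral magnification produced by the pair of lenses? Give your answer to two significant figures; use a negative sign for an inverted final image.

-1.1

Applying the thin-lens equation to the first lens, 1/31 = 1/90.5 + 1/d_i1, which gives d_i1 = 47.151 cm.
Its lateral magnification is m_1 = -d_i1/d_o1 = -(47.151)/90.5 = -0.5210.
The intermediate image is 47.151 cm to the right of lens 1, so d_o2 = L - d_i1 = 58 - 47.151 = 10.849 cm.
Applying the thin-lens equation again with f_2 = 20 cm and d_o2 = 10.849 cm gives d_i2 = -23.710 cm.
m_2 = -(-23.710)/(10.849) = 2.1855.
Overall magnification: m = m_1 m_2 = -1.1387.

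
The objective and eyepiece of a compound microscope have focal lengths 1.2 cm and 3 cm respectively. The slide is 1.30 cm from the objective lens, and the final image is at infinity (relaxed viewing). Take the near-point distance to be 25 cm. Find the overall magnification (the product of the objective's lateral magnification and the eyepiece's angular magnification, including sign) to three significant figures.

-100

Objective: 1/d_i = 1/f_obj - 1/d_o = 1/1.2 - 1/1.30 = 0.06410 cm^-1, so d_i = 15.600 cm.
m_obj = -d_i/d_o = -15.600/1.30 = -12.000.
Eyepiece angular magnification (image at infinity): M_eye = D/f_e = 25/3 = 8.333.
Overall M = m_obj x M_eye = (-12.000)(8.333) = -100.00.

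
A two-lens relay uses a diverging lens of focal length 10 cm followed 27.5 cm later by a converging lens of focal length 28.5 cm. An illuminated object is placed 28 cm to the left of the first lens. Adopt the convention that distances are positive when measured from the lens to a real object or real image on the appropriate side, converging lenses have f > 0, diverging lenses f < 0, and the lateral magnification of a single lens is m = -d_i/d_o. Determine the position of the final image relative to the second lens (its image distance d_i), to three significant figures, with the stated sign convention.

156 cm

First lens: d_i1 = 1/(1/(-10) - 1/28) = -7.368 cm.
With d_i1 < 0 the first image is virtual and lies on the object side; the object distance for lens 2 is d_o2 = 27.5 - (-7.368) = 34.868 cm.
Second lens: d_i2 = 1/(1/28.5 - 1/(34.868)) = 156.043 cm.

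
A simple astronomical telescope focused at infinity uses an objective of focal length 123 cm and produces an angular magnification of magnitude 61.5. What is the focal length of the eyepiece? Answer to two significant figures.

|M| = f_obj/f_eye, so f_eye = f_obj/|M| = 123/61.5 = 2.000 cm.

2.0 cm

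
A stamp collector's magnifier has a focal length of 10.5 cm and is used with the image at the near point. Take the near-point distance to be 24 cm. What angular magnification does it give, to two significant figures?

M = 1 + D/f = 1 + 24/10.5 = 3.286.

3.3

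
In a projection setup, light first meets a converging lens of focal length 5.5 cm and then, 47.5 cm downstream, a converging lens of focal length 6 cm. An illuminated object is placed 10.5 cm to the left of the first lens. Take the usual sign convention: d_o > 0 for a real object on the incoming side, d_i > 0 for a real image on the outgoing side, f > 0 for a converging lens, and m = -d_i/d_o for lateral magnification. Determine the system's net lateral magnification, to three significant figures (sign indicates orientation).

Applying the thin-lens equation to the first lens, 1/5.5 = 1/10.5 + 1/d_i1, which gives d_i1 = 11.550 cm.
Its lateral magnification is m_1 = -d_i1/d_o1 = -(11.550)/10.5 = -1.1000.
That image sits 35.950 cm in front of the second lens, so d_o2 = 35.950 cm.
Applying the thin-lens equation again with f_2 = 6 cm and d_o2 = 35.950 cm gives d_i2 = 7.202 cm.
m_2 = -(7.202)/(35.950) = -0.2003.
The system's lateral magnification is m_1 m_2 = (-1.1000)(-0.2003) = 0.2204.

0.220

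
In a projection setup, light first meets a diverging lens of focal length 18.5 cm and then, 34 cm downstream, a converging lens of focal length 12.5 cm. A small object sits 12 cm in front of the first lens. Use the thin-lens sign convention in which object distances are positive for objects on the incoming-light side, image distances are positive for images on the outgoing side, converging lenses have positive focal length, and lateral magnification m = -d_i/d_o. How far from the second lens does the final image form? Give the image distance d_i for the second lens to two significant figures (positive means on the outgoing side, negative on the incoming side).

18 cm

Lens 1: 1/d_i1 = 1/f_1 - 1/d_o1 = 1/(-18.5) - 1/12 = -0.13739 cm^-1, so d_i1 = -7.279 cm.
With d_i1 < 0 the first image is virtual and lies on the object side; the object distance for lens 2 is d_o2 = 34 - (-7.279) = 41.279 cm.
Lens 2: 1/d_i2 = 1/f_2 - 1/d_o2 = 1/12.5 - 1/(41.279) = 0.05577 cm^-1, so d_i2 = 17.929 cm.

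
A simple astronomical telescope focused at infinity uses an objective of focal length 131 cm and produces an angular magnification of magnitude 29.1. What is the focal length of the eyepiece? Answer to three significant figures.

|M| = f_obj/f_eye, so f_eye = f_obj/|M| = 131/29.1 = 4.502 cm.

4.50 cm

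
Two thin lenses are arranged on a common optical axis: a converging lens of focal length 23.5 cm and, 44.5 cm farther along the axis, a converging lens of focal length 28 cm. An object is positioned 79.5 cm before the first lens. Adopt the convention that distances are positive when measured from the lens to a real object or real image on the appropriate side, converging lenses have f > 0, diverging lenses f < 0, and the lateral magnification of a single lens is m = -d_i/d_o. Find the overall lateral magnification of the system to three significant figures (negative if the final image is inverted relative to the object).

First lens: d_i1 = 1/(1/23.5 - 1/79.5) = 33.362 cm.
m_1 = -(33.362)/79.5 = -0.4196.
The intermediate image is 33.362 cm to the right of lens 1, so d_o2 = L - d_i1 = 44.5 - 33.362 = 11.138 cm.
Second lens: d_i2 = 1/(1/28 - 1/(11.138)) = -18.496 cm.
m_2 = -(-18.496)/(11.138) = 1.6606.
Total m = m_1 x m_2 = (-0.4196)(1.6606) = -0.6968.

-0.697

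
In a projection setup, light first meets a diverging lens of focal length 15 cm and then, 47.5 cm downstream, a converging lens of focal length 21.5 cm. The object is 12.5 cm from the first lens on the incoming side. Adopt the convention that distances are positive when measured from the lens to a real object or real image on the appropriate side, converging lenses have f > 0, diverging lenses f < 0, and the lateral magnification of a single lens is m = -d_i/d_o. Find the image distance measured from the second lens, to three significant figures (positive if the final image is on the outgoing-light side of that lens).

Applying the thin-lens equation to the first lens, 1/(-15) = 1/12.5 + 1/d_i1, which gives d_i1 = -6.818 cm.
The intermediate image is virtual, 6.818 cm to the left of lens 1, so d_o2 = L - d_i1 = 47.5 - (-6.818) = 54.318 cm.
Applying the thin-lens equation again with f_2 = 21.5 cm and d_o2 = 54.318 cm gives d_i2 = 35.585 cm.

35.6 cm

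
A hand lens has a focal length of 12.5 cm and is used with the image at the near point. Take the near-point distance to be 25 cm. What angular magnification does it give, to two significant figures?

3.0

M = 1 + D/f = 1 + 25/12.5 = 3.000.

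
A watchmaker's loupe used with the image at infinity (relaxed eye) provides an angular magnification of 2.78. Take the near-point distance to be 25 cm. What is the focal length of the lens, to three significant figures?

8.99 cm

For the image at infinity, M = D/f.
f = D/M = 25/2.78 = 8.993 cm.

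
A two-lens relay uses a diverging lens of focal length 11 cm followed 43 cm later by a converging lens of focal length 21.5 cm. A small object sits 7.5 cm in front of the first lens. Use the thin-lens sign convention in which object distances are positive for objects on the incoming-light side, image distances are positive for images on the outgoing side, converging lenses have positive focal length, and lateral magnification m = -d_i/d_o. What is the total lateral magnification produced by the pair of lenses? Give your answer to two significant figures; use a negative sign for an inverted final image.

Applying the thin-lens equation to the first lens, 1/(-11) = 1/7.5 + 1/d_i1, which gives d_i1 = -4.459 cm.
Its lateral magnification is m_1 = -d_i1/d_o1 = -(-4.459)/7.5 = 0.5946.
The intermediate image is virtual, 4.459 cm to the left of lens 1, so d_o2 = L - d_i1 = 43 - (-4.459) = 47.459 cm.
Applying the thin-lens equation again with f_2 = 21.5 cm and d_o2 = 47.459 cm gives d_i2 = 39.307 cm.
m_2 = -(39.307)/(47.459) = -0.8282.
The system's lateral magnification is m_1 m_2 = (0.5946)(-0.8282) = -0.4925.

-0.49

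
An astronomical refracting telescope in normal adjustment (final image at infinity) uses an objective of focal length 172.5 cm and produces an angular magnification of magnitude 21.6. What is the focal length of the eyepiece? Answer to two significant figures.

|M| = f_obj/f_eye, so f_eye = f_obj/|M| = 172.5/21.6 = 7.986 cm.

8.0 cm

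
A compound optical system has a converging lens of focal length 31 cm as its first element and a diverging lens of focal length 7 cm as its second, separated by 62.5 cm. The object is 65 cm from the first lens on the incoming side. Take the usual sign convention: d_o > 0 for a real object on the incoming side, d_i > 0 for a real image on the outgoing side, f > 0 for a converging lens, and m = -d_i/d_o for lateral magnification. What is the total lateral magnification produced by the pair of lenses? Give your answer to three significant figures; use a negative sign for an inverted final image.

-0.624

First lens: d_i1 = 1/(1/31 - 1/65) = 59.265 cm.
m_1 = -(59.265)/65 = -0.9118.
That image sits 3.235 cm in front of the second lens, so d_o2 = 3.235 cm.
Second lens: d_i2 = 1/(1/(-7) - 1/(3.235)) = -2.213 cm.
m_2 = -(-2.213)/(3.235) = 0.6839.
The system's lateral magnification is m_1 m_2 = (-0.9118)(0.6839) = -0.6236.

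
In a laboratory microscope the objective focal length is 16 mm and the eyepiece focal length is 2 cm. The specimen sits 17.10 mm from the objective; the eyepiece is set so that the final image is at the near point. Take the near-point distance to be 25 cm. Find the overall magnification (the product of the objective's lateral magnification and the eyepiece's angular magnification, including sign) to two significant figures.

Convert to cm: f_obj = 16 mm = 1.6 cm; d_o = 17.10 mm = 1.71 cm.
Objective: 1/d_i = 1/f_obj - 1/d_o = 1/1.6 - 1/1.71 = 0.04020 cm^-1, so d_i = 24.873 cm.
m_obj = -d_i/d_o = -24.873/1.71 = -14.545.
Eyepiece angular magnification (image at near point): M_eye = 1 + D/f_e = 1 + 25/2 = 13.500.
Overall M = m_obj x M_eye = (-14.545)(13.500) = -196.36.

-200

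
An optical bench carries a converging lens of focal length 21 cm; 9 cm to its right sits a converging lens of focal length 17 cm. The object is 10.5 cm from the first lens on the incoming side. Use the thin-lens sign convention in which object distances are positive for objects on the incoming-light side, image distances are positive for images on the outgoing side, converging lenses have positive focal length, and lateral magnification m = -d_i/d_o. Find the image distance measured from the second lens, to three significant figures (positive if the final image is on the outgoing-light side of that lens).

First lens: d_i1 = 1/(1/21 - 1/10.5) = -21.000 cm.
With d_i1 < 0 the first image is virtual and lies on the object side; the object distance for lens 2 is d_o2 = 9 - (-21.000) = 30.000 cm.
Second lens: d_i2 = 1/(1/17 - 1/(30.000)) = 39.231 cm.

39.2 cm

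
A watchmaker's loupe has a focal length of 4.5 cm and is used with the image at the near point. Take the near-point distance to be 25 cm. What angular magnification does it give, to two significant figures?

6.6

M = 1 + D/f = 1 + 25/4.5 = 6.556.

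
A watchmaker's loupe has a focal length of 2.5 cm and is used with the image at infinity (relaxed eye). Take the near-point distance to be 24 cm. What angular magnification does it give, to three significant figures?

M = D/f = 24/2.5 = 9.600.

9.60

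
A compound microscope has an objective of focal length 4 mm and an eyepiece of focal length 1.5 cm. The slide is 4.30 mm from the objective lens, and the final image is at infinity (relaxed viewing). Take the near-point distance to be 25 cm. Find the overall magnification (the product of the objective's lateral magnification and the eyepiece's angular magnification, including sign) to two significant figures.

-220

Convert to cm: f_obj = 4 mm = 0.4 cm; d_o = 4.30 mm = 0.43 cm.
Objective: 1/d_i = 1/f_obj - 1/d_o = 1/0.4 - 1/0.43 = 0.17442 cm^-1, so d_i = 5.733 cm.
m_obj = -d_i/d_o = -5.733/0.43 = -13.333.
Eyepiece angular magnification (image at infinity): M_eye = D/f_e = 25/1.5 = 16.667.
Overall M = m_obj x M_eye = (-13.333)(16.667) = -222.22.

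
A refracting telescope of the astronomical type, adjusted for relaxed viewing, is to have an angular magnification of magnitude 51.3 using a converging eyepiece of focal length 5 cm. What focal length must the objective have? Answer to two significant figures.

|M| = f_obj/|f_eye|, so f_obj = |M| x |f_eye| = 51.3 x 5 = 256.500 cm.

260 cm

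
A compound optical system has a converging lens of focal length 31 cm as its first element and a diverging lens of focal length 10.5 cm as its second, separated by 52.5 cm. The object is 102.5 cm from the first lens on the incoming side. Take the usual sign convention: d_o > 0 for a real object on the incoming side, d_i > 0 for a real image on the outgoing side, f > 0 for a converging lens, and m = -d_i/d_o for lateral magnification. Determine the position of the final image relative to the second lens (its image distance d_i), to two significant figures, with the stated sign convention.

-4.6 cm

First lens: d_i1 = 1/(1/31 - 1/102.5) = 44.441 cm.
That image sits 8.059 cm in front of the second lens, so d_o2 = 8.059 cm.
Second lens: d_i2 = 1/(1/(-10.5) - 1/(8.059)) = -4.560 cm.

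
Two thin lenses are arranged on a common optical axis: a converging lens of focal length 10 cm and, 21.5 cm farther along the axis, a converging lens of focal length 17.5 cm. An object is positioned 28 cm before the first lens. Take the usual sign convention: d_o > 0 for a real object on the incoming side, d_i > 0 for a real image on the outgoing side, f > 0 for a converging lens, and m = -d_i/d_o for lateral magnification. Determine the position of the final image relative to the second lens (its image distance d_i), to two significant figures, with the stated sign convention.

Applying the thin-lens equation to the first lens, 1/10 = 1/28 + 1/d_i1, which gives d_i1 = 15.556 cm.
Object distance for lens 2: d_o2 = 21.5 - 15.556 = 5.944 cm.
Applying the thin-lens equation again with f_2 = 17.5 cm and d_o2 = 5.944 cm gives d_i2 = -9.002 cm.

-9.0 cm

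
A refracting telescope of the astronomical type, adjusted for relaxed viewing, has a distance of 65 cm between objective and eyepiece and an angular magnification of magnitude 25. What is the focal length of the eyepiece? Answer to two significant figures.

2.5 cm

In normal adjustment the tube length equals f_obj + f_eye and |M| = f_obj/f_eye.
So f_obj = 25 f_eye and 25 f_eye + f_eye = 65 cm, giving f_eye = 65/26 = 2.500 cm and f_obj = 62.500 cm.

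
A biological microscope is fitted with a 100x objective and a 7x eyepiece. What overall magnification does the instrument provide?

700

The overall magnification of a compound microscope is the product of the objective and eyepiece magnifications:
M = M_obj x M_eye = 100 x 7 = 700.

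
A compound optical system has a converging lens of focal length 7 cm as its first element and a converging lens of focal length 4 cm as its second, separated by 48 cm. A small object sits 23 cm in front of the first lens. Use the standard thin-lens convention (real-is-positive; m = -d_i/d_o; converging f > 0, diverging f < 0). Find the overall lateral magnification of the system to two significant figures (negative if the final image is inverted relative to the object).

0.052

Lens 1: 1/d_i1 = 1/f_1 - 1/d_o1 = 1/7 - 1/23 = 0.09938 cm^-1, so d_i1 = 10.062 cm.
m_1 = -(10.062)/23 = -0.4375.
The intermediate image is 10.062 cm to the right of lens 1, so d_o2 = L - d_i1 = 48 - 10.062 = 37.938 cm.
Lens 2: 1/d_i2 = 1/f_2 - 1/d_o2 = 1/4 - 1/(37.938) = 0.22364 cm^-1, so d_i2 = 4.471 cm.
m_2 = -(4.471)/(37.938) = -0.1179.
Overall magnification: m = m_1 m_2 = 0.0516.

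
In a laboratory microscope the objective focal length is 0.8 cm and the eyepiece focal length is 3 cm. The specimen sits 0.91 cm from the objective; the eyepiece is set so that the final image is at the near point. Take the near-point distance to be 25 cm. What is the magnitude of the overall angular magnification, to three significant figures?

67.9

Objective: 1/d_i = 1/f_obj - 1/d_o = 1/0.8 - 1/0.91 = 0.15110 cm^-1, so d_i = 6.618 cm.
m_obj = -d_i/d_o = -6.618/0.91 = -7.273.
Eyepiece angular magnification (image at near point): M_eye = 1 + D/f_e = 1 + 25/3 = 9.333.
Overall M = m_obj x M_eye = (-7.273)(9.333) = -67.88.
|M| = 67.88.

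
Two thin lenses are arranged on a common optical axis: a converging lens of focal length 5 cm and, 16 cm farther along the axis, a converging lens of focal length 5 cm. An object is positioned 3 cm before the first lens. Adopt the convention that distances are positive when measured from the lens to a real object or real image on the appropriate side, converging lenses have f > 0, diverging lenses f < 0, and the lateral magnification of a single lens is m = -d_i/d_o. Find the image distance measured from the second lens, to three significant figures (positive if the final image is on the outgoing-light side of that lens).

6.35 cm

Lens 1: 1/d_i1 = 1/f_1 - 1/d_o1 = 1/5 - 1/3 = -0.13333 cm^-1, so d_i1 = -7.500 cm.
The intermediate image is virtual, 7.500 cm to the left of lens 1, so d_o2 = L - d_i1 = 16 - (-7.500) = 23.500 cm.
Lens 2: 1/d_i2 = 1/f_2 - 1/d_o2 = 1/5 - 1/(23.500) = 0.15745 cm^-1, so d_i2 = 6.351 cm.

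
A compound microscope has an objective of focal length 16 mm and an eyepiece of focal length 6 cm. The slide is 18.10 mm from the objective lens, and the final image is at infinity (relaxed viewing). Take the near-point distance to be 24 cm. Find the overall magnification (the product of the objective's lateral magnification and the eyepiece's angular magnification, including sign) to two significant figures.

-30

Convert to cm: f_obj = 16 mm = 1.6 cm; d_o = 18.10 mm = 1.81 cm.
Objective: 1/d_i = 1/f_obj - 1/d_o = 1/1.6 - 1/1.81 = 0.07251 cm^-1, so d_i = 13.790 cm.
m_obj = -d_i/d_o = -13.790/1.81 = -7.619.
Eyepiece angular magnification (image at infinity): M_eye = D/f_e = 24/6 = 4.000.
Overall M = m_obj x M_eye = (-7.619)(4.000) = -30.48.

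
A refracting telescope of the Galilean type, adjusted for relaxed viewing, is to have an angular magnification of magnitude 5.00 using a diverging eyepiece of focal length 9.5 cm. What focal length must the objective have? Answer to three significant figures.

|M| = f_obj/|f_eye|, so f_obj = |M| x |f_eye| = 5.0 x 9.5 = 47.500 cm.

47.5 cm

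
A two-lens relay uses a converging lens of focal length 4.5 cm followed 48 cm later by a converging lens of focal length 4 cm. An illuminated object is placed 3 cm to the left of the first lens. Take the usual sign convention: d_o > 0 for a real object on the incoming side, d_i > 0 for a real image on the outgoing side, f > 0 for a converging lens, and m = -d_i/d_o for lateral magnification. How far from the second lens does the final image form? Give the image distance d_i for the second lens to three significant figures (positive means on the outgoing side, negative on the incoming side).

Lens 1: 1/d_i1 = 1/f_1 - 1/d_o1 = 1/4.5 - 1/3 = -0.11111 cm^-1, so d_i1 = -9.000 cm.
The intermediate image is virtual, 9.000 cm to the left of lens 1, so d_o2 = L - d_i1 = 48 - (-9.000) = 57.000 cm.
Lens 2: 1/d_i2 = 1/f_2 - 1/d_o2 = 1/4 - 1/(57.000) = 0.23246 cm^-1, so d_i2 = 4.302 cm.

4.30 cm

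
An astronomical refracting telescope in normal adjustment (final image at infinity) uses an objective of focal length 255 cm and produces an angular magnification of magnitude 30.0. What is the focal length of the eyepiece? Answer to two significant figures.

8.5 cm

|M| = f_obj/f_eye, so f_eye = f_obj/|M| = 255/30.0 = 8.500 cm.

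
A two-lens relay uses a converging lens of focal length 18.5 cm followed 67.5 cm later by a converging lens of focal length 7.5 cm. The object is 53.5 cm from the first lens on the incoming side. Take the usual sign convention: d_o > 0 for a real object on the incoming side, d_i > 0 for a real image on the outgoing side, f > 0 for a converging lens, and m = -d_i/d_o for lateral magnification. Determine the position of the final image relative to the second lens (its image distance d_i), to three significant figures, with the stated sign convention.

9.27 cm

Applying the thin-lens equation to the first lens, 1/18.5 = 1/53.5 + 1/d_i1, which gives d_i1 = 28.279 cm.
Object distance for lens 2: d_o2 = 67.5 - 28.279 = 39.221 cm.
Applying the thin-lens equation again with f_2 = 7.5 cm and d_o2 = 39.221 cm gives d_i2 = 9.273 cm.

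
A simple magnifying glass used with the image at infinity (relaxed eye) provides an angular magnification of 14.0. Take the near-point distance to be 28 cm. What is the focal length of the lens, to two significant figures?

2.0 cm

For the image at infinity, M = D/f.
f = D/M = 28/14.0 = 2.000 cm.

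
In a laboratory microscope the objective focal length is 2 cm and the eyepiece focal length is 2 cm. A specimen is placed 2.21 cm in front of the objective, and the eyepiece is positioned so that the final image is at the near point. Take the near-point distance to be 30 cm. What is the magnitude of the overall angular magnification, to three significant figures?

Objective: 1/d_i = 1/f_obj - 1/d_o = 1/2 - 1/2.21 = 0.04751 cm^-1, so d_i = 21.048 cm.
m_obj = -d_i/d_o = -21.048/2.21 = -9.524.
Eyepiece angular magnification (image at near point): M_eye = 1 + D/f_e = 1 + 30/2 = 16.000.
Overall M = m_obj x M_eye = (-9.524)(16.000) = -152.38.
|M| = 152.38.

152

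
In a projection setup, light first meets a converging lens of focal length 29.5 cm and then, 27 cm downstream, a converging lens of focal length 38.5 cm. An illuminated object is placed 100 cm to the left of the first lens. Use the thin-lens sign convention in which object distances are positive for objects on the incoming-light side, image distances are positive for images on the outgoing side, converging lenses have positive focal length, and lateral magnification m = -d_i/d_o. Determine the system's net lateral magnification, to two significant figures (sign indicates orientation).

-0.30

First lens: d_i1 = 1/(1/29.5 - 1/100) = 41.844 cm.
m_1 = -(41.844)/100 = -0.4184.
This image would form 41.844 cm past lens 1, i.e. 14.844 cm beyond lens 2, so it is a virtual object for lens 2: d_o2 = 27 - 41.844 = -14.844 cm.
Second lens: d_i2 = 1/(1/38.5 - 1/(-14.844)) = 10.713 cm.
m_2 = -(10.713)/(-14.844) = 0.7217.
Total m = m_1 x m_2 = (-0.4184)(0.7217) = -0.3020.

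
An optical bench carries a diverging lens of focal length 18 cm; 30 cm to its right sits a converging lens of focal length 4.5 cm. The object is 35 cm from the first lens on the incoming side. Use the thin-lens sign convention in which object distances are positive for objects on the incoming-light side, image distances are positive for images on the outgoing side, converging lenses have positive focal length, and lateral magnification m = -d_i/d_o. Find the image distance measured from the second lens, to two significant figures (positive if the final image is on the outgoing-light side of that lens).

5.0 cm

Lens 1: 1/d_i1 = 1/f_1 - 1/d_o1 = 1/(-18) - 1/35 = -0.08413 cm^-1, so d_i1 = -11.887 cm.
With d_i1 < 0 the first image is virtual and lies on the object side; the object distance for lens 2 is d_o2 = 30 - (-11.887) = 41.887 cm.
Lens 2: 1/d_i2 = 1/f_2 - 1/d_o2 = 1/4.5 - 1/(41.887) = 0.19835 cm^-1, so d_i2 = 5.042 cm.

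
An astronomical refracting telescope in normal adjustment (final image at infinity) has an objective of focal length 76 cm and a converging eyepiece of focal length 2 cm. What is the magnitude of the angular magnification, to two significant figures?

|M| = f_obj/|f_eye| = 76/2 = 38.000.

38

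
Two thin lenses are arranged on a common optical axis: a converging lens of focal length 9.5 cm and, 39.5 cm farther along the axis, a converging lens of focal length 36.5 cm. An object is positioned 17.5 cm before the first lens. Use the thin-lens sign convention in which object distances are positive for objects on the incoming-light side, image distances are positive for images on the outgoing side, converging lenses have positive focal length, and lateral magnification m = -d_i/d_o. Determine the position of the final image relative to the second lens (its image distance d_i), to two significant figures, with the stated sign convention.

-38 cm

Applying the thin-lens equation to the first lens, 1/9.5 = 1/17.5 + 1/d_i1, which gives d_i1 = 20.781 cm.
The intermediate image is 20.781 cm to the right of lens 1, so d_o2 = L - d_i1 = 39.5 - 20.781 = 18.719 cm.
Applying the thin-lens equation again with f_2 = 36.5 cm and d_o2 = 18.719 cm gives d_i2 = -38.424 cm.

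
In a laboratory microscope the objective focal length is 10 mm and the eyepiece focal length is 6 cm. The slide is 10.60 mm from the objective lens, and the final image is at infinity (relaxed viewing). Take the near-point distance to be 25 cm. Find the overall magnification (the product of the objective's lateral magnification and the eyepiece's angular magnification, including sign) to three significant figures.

Convert to cm: f_obj = 10 mm = 1 cm; d_o = 10.60 mm = 1.06 cm.
Objective: 1/d_i = 1/f_obj - 1/d_o = 1/1 - 1/1.06 = 0.05660 cm^-1, so d_i = 17.667 cm.
m_obj = -d_i/d_o = -17.667/1.06 = -16.667.
Eyepiece angular magnification (image at infinity): M_eye = D/f_e = 25/6 = 4.167.
Overall M = m_obj x M_eye = (-16.667)(4.167) = -69.44.

-69.4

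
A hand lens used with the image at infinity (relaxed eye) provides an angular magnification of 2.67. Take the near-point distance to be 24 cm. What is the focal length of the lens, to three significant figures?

8.99 cm

For the image at infinity, M = D/f.
f = D/M = 24/2.67 = 8.989 cm.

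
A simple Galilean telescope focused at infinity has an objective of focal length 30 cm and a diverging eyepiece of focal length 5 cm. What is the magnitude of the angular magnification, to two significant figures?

|M| = f_obj/|f_eye| = 30/5 = 6.000.

6.0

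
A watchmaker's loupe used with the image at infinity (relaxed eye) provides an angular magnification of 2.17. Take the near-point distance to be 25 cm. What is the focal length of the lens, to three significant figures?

For the image at infinity, M = D/f.
f = D/M = 25/2.17 = 11.521 cm.

11.5 cm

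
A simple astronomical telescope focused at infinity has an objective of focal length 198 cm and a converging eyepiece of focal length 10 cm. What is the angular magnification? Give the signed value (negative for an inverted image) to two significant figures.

-20

M = -f_obj/f_eye = -198/(10) = -19.800.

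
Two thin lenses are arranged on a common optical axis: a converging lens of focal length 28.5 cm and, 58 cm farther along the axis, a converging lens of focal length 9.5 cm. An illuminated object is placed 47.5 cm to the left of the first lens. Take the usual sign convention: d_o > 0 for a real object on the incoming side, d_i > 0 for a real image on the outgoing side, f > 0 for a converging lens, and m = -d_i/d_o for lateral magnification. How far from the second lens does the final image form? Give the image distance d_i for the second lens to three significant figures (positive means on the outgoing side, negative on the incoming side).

5.53 cm

Lens 1: 1/d_i1 = 1/f_1 - 1/d_o1 = 1/28.5 - 1/47.5 = 0.01404 cm^-1, so d_i1 = 71.250 cm.
Since 71.250 cm > 58 cm, the first image lies past the second lens and serves as a virtual object: d_o2 = L - d_i1 = -13.250 cm.
Lens 2: 1/d_i2 = 1/f_2 - 1/d_o2 = 1/9.5 - 1/(-13.250) = 0.18073 cm^-1, so d_i2 = 5.533 cm.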